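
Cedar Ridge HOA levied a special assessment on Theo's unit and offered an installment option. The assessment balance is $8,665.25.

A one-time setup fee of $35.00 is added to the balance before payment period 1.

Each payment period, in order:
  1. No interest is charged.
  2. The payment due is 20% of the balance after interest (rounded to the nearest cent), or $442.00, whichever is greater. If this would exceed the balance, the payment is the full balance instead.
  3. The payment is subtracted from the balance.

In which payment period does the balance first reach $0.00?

12

Payment period 1: opening $8,700.25; payment $1,740.05; balance $6,960.20
Payment period 2: opening $6,960.20; payment $1,392.04; balance $5,568.16
Payment period 3: opening $5,568.16; payment $1,113.63; balance $4,454.53
Payment period 4: opening $4,454.53; payment $890.91; balance $3,563.62
Payment period 5: opening $3,563.62; payment $712.72; balance $2,850.90
Payment period 6: opening $2,850.90; payment $570.18; balance $2,280.72
Payment period 7: opening $2,280.72; payment $456.14; balance $1,824.58
Payment period 8: opening $1,824.58; payment $442.00; balance $1,382.58
Payment period 9: opening $1,382.58; payment $442.00; balance $940.58
Payment period 10: opening $940.58; payment $442.00; balance $498.58
Payment period 11: opening $498.58; payment $442.00; balance $56.58
Payment period 12: opening $56.58; payment $56.58; balance $0.00
Balance reaches $0.00 in payment period 12.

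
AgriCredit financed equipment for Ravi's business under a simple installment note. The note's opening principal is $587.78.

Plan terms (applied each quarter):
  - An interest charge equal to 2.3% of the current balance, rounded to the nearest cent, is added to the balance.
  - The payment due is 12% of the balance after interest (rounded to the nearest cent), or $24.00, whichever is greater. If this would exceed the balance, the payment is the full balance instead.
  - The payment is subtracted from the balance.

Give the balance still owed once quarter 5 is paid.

$347.54

# | Opening | Interest | Payment | End bal
1 | $587.78 | $13.52 | $72.16 | $529.14
2 | $529.14 | $12.17 | $64.96 | $476.35
3 | $476.35 | $10.96 | $58.48 | $428.83
4 | $428.83 | $9.86 | $52.64 | $386.05
5 | $386.05 | $8.88 | $47.39 | $347.54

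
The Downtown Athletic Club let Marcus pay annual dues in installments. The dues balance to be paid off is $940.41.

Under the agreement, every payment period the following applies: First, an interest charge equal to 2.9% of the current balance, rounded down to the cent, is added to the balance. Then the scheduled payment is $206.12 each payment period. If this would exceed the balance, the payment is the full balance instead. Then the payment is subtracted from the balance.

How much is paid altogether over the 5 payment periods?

$1,023.35

Payment period 1: $940.41 +$27.27 interest = $967.68; pay $206.12 → $761.56
Payment period 2: $761.56 +$22.08 interest = $783.64; pay $206.12 → $577.52
Payment period 3: $577.52 +$16.74 interest = $594.26; pay $206.12 → $388.14
Payment period 4: $388.14 +$11.25 interest = $399.39; pay $206.12 → $193.27
Payment period 5: $193.27 +$5.60 interest = $198.87; pay $198.87 → $0.00
Total paid: $1,023.35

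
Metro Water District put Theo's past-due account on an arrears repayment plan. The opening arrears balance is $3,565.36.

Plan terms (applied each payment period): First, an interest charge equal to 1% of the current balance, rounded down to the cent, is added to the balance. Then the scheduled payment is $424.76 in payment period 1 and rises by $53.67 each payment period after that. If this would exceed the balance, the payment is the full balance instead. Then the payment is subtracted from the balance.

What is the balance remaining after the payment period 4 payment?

$1,661.24

Payment period 1: opening $3,565.36; interest $35.65 → $3,601.01; payment $424.76; balance $3,176.25
Payment period 2: opening $3,176.25; interest $31.76 → $3,208.01; payment $478.43; balance $2,729.58
Payment period 3: opening $2,729.58; interest $27.29 → $2,756.87; payment $532.10; balance $2,224.77
Payment period 4: opening $2,224.77; interest $22.24 → $2,247.01; payment $585.77; balance $1,661.24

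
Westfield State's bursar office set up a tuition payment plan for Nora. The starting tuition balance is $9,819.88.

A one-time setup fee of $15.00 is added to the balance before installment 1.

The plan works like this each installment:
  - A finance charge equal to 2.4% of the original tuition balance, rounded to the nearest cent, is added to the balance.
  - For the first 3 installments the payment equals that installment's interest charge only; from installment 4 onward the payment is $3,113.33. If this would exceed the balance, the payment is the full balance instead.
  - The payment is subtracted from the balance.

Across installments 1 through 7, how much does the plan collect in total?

$11,484.64

# | Opening | Interest | Payment | End bal
1 | $9,834.88 | $235.68 | $235.68 | $9,834.88
2 | $9,834.88 | $235.68 | $235.68 | $9,834.88
3 | $9,834.88 | $235.68 | $235.68 | $9,834.88
4 | $9,834.88 | $235.68 | $3,113.33 | $6,957.23
5 | $6,957.23 | $235.68 | $3,113.33 | $4,079.58
6 | $4,079.58 | $235.68 | $3,113.33 | $1,201.93
7 | $1,201.93 | $235.68 | $1,437.61 | $0.00
Total paid: $11,484.64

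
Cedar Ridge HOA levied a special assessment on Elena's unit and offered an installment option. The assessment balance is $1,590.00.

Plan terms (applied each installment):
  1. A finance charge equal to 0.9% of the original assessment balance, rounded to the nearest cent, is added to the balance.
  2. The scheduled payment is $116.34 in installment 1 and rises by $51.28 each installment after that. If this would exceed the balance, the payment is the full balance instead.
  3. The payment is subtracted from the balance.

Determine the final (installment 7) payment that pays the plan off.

$222.93

Installment 1: opening $1,590.00; interest $14.31 → $1,604.31; payment $116.34; balance $1,487.97
Installment 2: opening $1,487.97; interest $14.31 → $1,502.28; payment $167.62; balance $1,334.66
Installment 3: opening $1,334.66; interest $14.31 → $1,348.97; payment $218.90; balance $1,130.07
Installment 4: opening $1,130.07; interest $14.31 → $1,144.38; payment $270.18; balance $874.20
Installment 5: opening $874.20; interest $14.31 → $888.51; payment $321.46; balance $567.05
Installment 6: opening $567.05; interest $14.31 → $581.36; payment $372.74; balance $208.62
Installment 7: opening $208.62; interest $14.31 → $222.93; payment $222.93; balance $0.00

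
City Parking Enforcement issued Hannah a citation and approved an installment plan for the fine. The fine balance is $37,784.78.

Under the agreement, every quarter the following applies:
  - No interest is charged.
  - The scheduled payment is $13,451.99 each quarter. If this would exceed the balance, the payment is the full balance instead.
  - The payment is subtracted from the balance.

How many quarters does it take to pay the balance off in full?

# | Opening | Payment | End bal
1 | $37,784.78 | $13,451.99 | $24,332.79
2 | $24,332.79 | $13,451.99 | $10,880.80
3 | $10,880.80 | $10,880.80 | $0.00
Balance reaches $0.00 in quarter 3.

3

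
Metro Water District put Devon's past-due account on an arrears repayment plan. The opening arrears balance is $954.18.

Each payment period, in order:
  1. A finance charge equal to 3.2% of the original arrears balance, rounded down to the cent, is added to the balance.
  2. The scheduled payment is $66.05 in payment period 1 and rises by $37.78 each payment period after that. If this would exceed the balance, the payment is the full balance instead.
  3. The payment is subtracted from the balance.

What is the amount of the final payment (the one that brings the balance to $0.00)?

Payment period 1: $954.18 +$30.53 interest = $984.71; pay $66.05 → $918.66
Payment period 2: $918.66 +$30.53 interest = $949.19; pay $103.83 → $845.36
Payment period 3: $845.36 +$30.53 interest = $875.89; pay $141.61 → $734.28
Payment period 4: $734.28 +$30.53 interest = $764.81; pay $179.39 → $585.42
Payment period 5: $585.42 +$30.53 interest = $615.95; pay $217.17 → $398.78
Payment period 6: $398.78 +$30.53 interest = $429.31; pay $254.95 → $174.36
Payment period 7: $174.36 +$30.53 interest = $204.89; pay $204.89 → $0.00

$204.89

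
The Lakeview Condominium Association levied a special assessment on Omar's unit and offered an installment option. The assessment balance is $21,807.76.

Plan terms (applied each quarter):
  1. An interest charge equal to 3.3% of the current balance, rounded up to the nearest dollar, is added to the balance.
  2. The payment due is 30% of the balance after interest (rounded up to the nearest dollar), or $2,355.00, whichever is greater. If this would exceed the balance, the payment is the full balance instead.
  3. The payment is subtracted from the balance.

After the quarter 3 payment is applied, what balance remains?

Quarter 1: opening $21,807.76; interest $720.00 → $22,527.76; payment $6,759.00; balance $15,768.76
Quarter 2: opening $15,768.76; interest $521.00 → $16,289.76; payment $4,887.00; balance $11,402.76
Quarter 3: opening $11,402.76; interest $377.00 → $11,779.76; payment $3,534.00; balance $8,245.76

$8,245.76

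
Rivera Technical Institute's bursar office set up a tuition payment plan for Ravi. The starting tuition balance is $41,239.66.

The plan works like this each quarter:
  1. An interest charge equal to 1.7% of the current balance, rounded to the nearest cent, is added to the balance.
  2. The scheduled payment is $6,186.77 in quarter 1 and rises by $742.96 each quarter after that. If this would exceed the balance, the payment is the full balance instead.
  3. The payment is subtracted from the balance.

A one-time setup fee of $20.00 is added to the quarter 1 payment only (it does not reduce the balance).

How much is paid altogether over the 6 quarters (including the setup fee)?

$43,779.28

Quarter 1: opening $41,239.66; interest $701.07 → $41,940.73; payment $6,186.77 (+ $20.00 fee); balance $35,753.96
Quarter 2: opening $35,753.96; interest $607.82 → $36,361.78; payment $6,929.73; balance $29,432.05
Quarter 3: opening $29,432.05; interest $500.34 → $29,932.39; payment $7,672.69; balance $22,259.70
Quarter 4: opening $22,259.70; interest $378.41 → $22,638.11; payment $8,415.65; balance $14,222.46
Quarter 5: opening $14,222.46; interest $241.78 → $14,464.24; payment $9,158.61; balance $5,305.63
Quarter 6: opening $5,305.63; interest $90.20 → $5,395.83; payment $5,395.83; balance $0.00
Total paid: $43,779.28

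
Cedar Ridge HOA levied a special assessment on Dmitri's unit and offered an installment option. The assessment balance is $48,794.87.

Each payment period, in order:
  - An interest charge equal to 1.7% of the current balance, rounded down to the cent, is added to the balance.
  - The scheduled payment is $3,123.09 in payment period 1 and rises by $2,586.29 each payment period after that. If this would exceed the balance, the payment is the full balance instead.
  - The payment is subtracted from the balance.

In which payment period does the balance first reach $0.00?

6

Payment period 1: opening $48,794.87; interest $829.51 → $49,624.38; payment $3,123.09; balance $46,501.29
Payment period 2: opening $46,501.29; interest $790.52 → $47,291.81; payment $5,709.38; balance $41,582.43
Payment period 3: opening $41,582.43; interest $706.90 → $42,289.33; payment $8,295.67; balance $33,993.66
Payment period 4: opening $33,993.66; interest $577.89 → $34,571.55; payment $10,881.96; balance $23,689.59
Payment period 5: opening $23,689.59; interest $402.72 → $24,092.31; payment $13,468.25; balance $10,624.06
Payment period 6: opening $10,624.06; interest $180.60 → $10,804.66; payment $10,804.66; balance $0.00
Balance reaches $0.00 in payment period 6.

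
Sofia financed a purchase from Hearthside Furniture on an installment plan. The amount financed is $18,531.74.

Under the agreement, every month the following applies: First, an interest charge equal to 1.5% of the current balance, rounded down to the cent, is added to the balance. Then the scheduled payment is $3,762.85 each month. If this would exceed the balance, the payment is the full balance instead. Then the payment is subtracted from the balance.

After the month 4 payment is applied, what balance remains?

Month 1: $18,531.74 +$277.97 interest = $18,809.71; pay $3,762.85 → $15,046.86
Month 2: $15,046.86 +$225.70 interest = $15,272.56; pay $3,762.85 → $11,509.71
Month 3: $11,509.71 +$172.64 interest = $11,682.35; pay $3,762.85 → $7,919.50
Month 4: $7,919.50 +$118.79 interest = $8,038.29; pay $3,762.85 → $4,275.44

$4,275.44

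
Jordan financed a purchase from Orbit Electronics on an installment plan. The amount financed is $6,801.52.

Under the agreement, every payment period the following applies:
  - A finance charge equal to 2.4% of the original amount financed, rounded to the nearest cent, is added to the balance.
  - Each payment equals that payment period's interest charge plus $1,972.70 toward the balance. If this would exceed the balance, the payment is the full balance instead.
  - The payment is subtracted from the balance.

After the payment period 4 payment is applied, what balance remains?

# | Opening | Interest | Payment | End bal
1 | $6,801.52 | $163.24 | $2,135.94 | $4,828.82
2 | $4,828.82 | $163.24 | $2,135.94 | $2,856.12
3 | $2,856.12 | $163.24 | $2,135.94 | $883.42
4 | $883.42 | $163.24 | $1,046.66 | $0.00

$0.00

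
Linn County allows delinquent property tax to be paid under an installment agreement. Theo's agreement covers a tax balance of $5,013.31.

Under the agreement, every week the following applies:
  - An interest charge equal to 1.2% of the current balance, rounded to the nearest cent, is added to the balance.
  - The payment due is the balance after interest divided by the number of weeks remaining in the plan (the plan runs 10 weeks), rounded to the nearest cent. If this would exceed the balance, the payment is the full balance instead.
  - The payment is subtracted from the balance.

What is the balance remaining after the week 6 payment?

$2,154.11

Week 1: opening $5,013.31; interest $60.16 → $5,073.47; payment $507.35; balance $4,566.12
Week 2: opening $4,566.12; interest $54.79 → $4,620.91; payment $513.43; balance $4,107.48
Week 3: opening $4,107.48; interest $49.29 → $4,156.77; payment $519.60; balance $3,637.17
Week 4: opening $3,637.17; interest $43.65 → $3,680.82; payment $525.83; balance $3,154.99
Week 5: opening $3,154.99; interest $37.86 → $3,192.85; payment $532.14; balance $2,660.71
Week 6: opening $2,660.71; interest $31.93 → $2,692.64; payment $538.53; balance $2,154.11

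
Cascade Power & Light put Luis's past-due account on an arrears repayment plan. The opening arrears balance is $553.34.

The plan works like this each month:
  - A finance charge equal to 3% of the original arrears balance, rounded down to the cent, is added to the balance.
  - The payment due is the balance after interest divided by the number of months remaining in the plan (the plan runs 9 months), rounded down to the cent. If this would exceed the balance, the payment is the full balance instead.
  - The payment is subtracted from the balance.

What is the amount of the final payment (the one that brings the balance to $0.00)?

Month 1: opening $553.34; interest $16.60 → $569.94; payment $63.32; balance $506.62
Month 2: opening $506.62; interest $16.60 → $523.22; payment $65.40; balance $457.82
Month 3: opening $457.82; interest $16.60 → $474.42; payment $67.77; balance $406.65
Month 4: opening $406.65; interest $16.60 → $423.25; payment $70.54; balance $352.71
Month 5: opening $352.71; interest $16.60 → $369.31; payment $73.86; balance $295.45
Month 6: opening $295.45; interest $16.60 → $312.05; payment $78.01; balance $234.04
Month 7: opening $234.04; interest $16.60 → $250.64; payment $83.54; balance $167.10
Month 8: opening $167.10; interest $16.60 → $183.70; payment $91.85; balance $91.85
Month 9: opening $91.85; interest $16.60 → $108.45; payment $108.45; balance $0.00

$108.45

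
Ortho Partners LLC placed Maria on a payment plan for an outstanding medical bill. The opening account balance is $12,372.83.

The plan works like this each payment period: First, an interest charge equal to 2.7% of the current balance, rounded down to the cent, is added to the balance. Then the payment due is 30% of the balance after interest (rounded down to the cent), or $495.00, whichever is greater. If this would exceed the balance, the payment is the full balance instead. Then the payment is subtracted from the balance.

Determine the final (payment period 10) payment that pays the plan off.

Payment period 1: opening $12,372.83; interest $334.06 → $12,706.89; payment $3,812.06; balance $8,894.83
Payment period 2: opening $8,894.83; interest $240.16 → $9,134.99; payment $2,740.49; balance $6,394.50
Payment period 3: opening $6,394.50; interest $172.65 → $6,567.15; payment $1,970.14; balance $4,597.01
Payment period 4: opening $4,597.01; interest $124.11 → $4,721.12; payment $1,416.33; balance $3,304.79
Payment period 5: opening $3,304.79; interest $89.22 → $3,394.01; payment $1,018.20; balance $2,375.81
Payment period 6: opening $2,375.81; interest $64.14 → $2,439.95; payment $731.98; balance $1,707.97
Payment period 7: opening $1,707.97; interest $46.11 → $1,754.08; payment $526.22; balance $1,227.86
Payment period 8: opening $1,227.86; interest $33.15 → $1,261.01; payment $495.00; balance $766.01
Payment period 9: opening $766.01; interest $20.68 → $786.69; payment $495.00; balance $291.69
Payment period 10: opening $291.69; interest $7.87 → $299.56; payment $299.56; balance $0.00

$299.56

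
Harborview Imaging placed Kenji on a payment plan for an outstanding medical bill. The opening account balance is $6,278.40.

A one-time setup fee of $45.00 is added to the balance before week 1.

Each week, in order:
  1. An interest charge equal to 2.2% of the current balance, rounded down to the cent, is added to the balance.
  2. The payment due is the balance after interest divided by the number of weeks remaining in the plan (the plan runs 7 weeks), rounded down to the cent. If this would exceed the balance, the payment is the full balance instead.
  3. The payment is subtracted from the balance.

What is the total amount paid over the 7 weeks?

Week 1: $6,323.40 +$139.11 interest = $6,462.51; pay $923.21 → $5,539.30
Week 2: $5,539.30 +$121.86 interest = $5,661.16; pay $943.52 → $4,717.64
Week 3: $4,717.64 +$103.78 interest = $4,821.42; pay $964.28 → $3,857.14
Week 4: $3,857.14 +$84.85 interest = $3,941.99; pay $985.49 → $2,956.50
Week 5: $2,956.50 +$65.04 interest = $3,021.54; pay $1,007.18 → $2,014.36
Week 6: $2,014.36 +$44.31 interest = $2,058.67; pay $1,029.33 → $1,029.34
Week 7: $1,029.34 +$22.64 interest = $1,051.98; pay $1,051.98 → $0.00
Total paid: $6,904.99

$6,904.99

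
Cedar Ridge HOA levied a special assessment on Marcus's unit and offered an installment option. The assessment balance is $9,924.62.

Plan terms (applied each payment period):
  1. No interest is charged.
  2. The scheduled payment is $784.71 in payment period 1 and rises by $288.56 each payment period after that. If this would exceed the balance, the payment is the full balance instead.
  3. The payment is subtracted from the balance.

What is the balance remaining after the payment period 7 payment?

# | Opening | Payment | End bal
1 | $9,924.62 | $784.71 | $9,139.91
2 | $9,139.91 | $1,073.27 | $8,066.64
3 | $8,066.64 | $1,361.83 | $6,704.81
4 | $6,704.81 | $1,650.39 | $5,054.42
5 | $5,054.42 | $1,938.95 | $3,115.47
6 | $3,115.47 | $2,227.51 | $887.96
7 | $887.96 | $887.96 | $0.00

$0.00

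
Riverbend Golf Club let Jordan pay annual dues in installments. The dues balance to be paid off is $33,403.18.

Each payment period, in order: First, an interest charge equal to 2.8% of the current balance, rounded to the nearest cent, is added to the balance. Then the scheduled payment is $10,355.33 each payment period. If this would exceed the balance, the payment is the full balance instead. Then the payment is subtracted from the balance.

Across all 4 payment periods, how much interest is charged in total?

Payment period 1: opening $33,403.18; interest $935.29 → $34,338.47; payment $10,355.33; balance $23,983.14
Payment period 2: opening $23,983.14; interest $671.53 → $24,654.67; payment $10,355.33; balance $14,299.34
Payment period 3: opening $14,299.34; interest $400.38 → $14,699.72; payment $10,355.33; balance $4,344.39
Payment period 4: opening $4,344.39; interest $121.64 → $4,466.03; payment $4,466.03; balance $0.00
Total interest: $935.29 + $671.53 + $400.38 + $121.64 = $2,128.84

$2,128.84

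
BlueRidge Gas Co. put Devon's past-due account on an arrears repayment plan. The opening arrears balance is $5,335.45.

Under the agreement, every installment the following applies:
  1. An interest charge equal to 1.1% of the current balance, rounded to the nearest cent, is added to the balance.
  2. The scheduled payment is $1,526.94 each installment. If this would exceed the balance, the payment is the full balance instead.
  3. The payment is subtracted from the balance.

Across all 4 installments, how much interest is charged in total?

$137.14

Installment 1: $5,335.45 +$58.69 interest = $5,394.14; pay $1,526.94 → $3,867.20
Installment 2: $3,867.20 +$42.54 interest = $3,909.74; pay $1,526.94 → $2,382.80
Installment 3: $2,382.80 +$26.21 interest = $2,409.01; pay $1,526.94 → $882.07
Installment 4: $882.07 +$9.70 interest = $891.77; pay $891.77 → $0.00
Total interest: $58.69 + $42.54 + $26.21 + $9.70 = $137.14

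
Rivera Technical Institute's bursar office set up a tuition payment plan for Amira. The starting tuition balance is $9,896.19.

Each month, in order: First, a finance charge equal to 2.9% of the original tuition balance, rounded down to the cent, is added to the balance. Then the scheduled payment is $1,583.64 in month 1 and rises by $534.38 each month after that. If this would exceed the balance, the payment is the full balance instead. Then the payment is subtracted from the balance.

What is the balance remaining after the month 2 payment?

Month 1: $9,896.19 +$286.98 interest = $10,183.17; pay $1,583.64 → $8,599.53
Month 2: $8,599.53 +$286.98 interest = $8,886.51; pay $2,118.02 → $6,768.49

$6,768.49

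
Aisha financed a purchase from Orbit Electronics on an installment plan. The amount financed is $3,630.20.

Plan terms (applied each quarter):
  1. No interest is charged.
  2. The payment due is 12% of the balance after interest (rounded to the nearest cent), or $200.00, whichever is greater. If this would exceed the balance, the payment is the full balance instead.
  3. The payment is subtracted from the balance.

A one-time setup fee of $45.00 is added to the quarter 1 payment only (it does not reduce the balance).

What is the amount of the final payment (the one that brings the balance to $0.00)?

Quarter 1: $3,630.20 − $435.62 (+ $45.00 fee) → $3,194.58
Quarter 2: $3,194.58 − $383.35 → $2,811.23
Quarter 3: $2,811.23 − $337.35 → $2,473.88
Quarter 4: $2,473.88 − $296.87 → $2,177.01
Quarter 5: $2,177.01 − $261.24 → $1,915.77
Quarter 6: $1,915.77 − $229.89 → $1,685.88
Quarter 7: $1,685.88 − $202.31 → $1,483.57
Quarter 8: $1,483.57 − $200.00 → $1,283.57
Quarter 9: $1,283.57 − $200.00 → $1,083.57
Quarter 10: $1,083.57 − $200.00 → $883.57
Quarter 11: $883.57 − $200.00 → $683.57
Quarter 12: $683.57 − $200.00 → $483.57
Quarter 13: $483.57 − $200.00 → $283.57
Quarter 14: $283.57 − $200.00 → $83.57
Quarter 15: $83.57 − $83.57 → $0.00

$83.57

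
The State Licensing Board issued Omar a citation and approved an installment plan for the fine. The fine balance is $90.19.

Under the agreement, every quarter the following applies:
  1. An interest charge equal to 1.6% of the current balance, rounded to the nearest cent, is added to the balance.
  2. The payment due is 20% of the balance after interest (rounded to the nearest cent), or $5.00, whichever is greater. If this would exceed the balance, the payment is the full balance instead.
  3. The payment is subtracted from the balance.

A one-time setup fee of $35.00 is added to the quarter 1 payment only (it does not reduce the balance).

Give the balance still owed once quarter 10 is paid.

$6.92

Quarter 1: opening $90.19; interest $1.44 → $91.63; payment $18.33 (+ $35.00 fee); balance $73.30
Quarter 2: opening $73.30; interest $1.17 → $74.47; payment $14.89; balance $59.58
Quarter 3: opening $59.58; interest $0.95 → $60.53; payment $12.11; balance $48.42
Quarter 4: opening $48.42; interest $0.77 → $49.19; payment $9.84; balance $39.35
Quarter 5: opening $39.35; interest $0.63 → $39.98; payment $8.00; balance $31.98
Quarter 6: opening $31.98; interest $0.51 → $32.49; payment $6.50; balance $25.99
Quarter 7: opening $25.99; interest $0.42 → $26.41; payment $5.28; balance $21.13
Quarter 8: opening $21.13; interest $0.34 → $21.47; payment $5.00; balance $16.47
Quarter 9: opening $16.47; interest $0.26 → $16.73; payment $5.00; balance $11.73
Quarter 10: opening $11.73; interest $0.19 → $11.92; payment $5.00; balance $6.92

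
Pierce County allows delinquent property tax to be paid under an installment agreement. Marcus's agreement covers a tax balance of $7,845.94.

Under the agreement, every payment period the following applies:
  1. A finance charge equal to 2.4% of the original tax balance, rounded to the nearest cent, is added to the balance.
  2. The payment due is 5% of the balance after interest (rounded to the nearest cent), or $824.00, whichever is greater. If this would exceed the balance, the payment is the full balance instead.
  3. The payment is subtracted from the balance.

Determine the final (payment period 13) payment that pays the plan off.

$405.84

Payment period 1: opening $7,845.94; interest $188.30 → $8,034.24; payment $824.00; balance $7,210.24
Payment period 2: opening $7,210.24; interest $188.30 → $7,398.54; payment $824.00; balance $6,574.54
Payment period 3: opening $6,574.54; interest $188.30 → $6,762.84; payment $824.00; balance $5,938.84
Payment period 4: opening $5,938.84; interest $188.30 → $6,127.14; payment $824.00; balance $5,303.14
Payment period 5: opening $5,303.14; interest $188.30 → $5,491.44; payment $824.00; balance $4,667.44
Payment period 6: opening $4,667.44; interest $188.30 → $4,855.74; payment $824.00; balance $4,031.74
Payment period 7: opening $4,031.74; interest $188.30 → $4,220.04; payment $824.00; balance $3,396.04
Payment period 8: opening $3,396.04; interest $188.30 → $3,584.34; payment $824.00; balance $2,760.34
Payment period 9: opening $2,760.34; interest $188.30 → $2,948.64; payment $824.00; balance $2,124.64
Payment period 10: opening $2,124.64; interest $188.30 → $2,312.94; payment $824.00; balance $1,488.94
Payment period 11: opening $1,488.94; interest $188.30 → $1,677.24; payment $824.00; balance $853.24
Payment period 12: opening $853.24; interest $188.30 → $1,041.54; payment $824.00; balance $217.54
Payment period 13: opening $217.54; interest $188.30 → $405.84; payment $405.84; balance $0.00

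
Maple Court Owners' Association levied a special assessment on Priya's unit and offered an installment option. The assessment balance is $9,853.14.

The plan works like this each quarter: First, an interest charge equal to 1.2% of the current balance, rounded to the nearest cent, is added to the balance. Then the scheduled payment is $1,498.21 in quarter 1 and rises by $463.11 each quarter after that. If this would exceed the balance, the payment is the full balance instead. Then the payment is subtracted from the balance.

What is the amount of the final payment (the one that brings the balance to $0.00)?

$1,449.33

# | Opening | Interest | Payment | End bal
1 | $9,853.14 | $118.24 | $1,498.21 | $8,473.17
2 | $8,473.17 | $101.68 | $1,961.32 | $6,613.53
3 | $6,613.53 | $79.36 | $2,424.43 | $4,268.46
4 | $4,268.46 | $51.22 | $2,887.54 | $1,432.14
5 | $1,432.14 | $17.19 | $1,449.33 | $0.00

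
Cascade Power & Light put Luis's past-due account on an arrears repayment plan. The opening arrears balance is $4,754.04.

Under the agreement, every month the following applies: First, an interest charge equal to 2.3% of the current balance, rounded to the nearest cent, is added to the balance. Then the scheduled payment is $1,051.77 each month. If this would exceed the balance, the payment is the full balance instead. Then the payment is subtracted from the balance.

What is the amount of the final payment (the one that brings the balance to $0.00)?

Month 1: opening $4,754.04; interest $109.34 → $4,863.38; payment $1,051.77; balance $3,811.61
Month 2: opening $3,811.61; interest $87.67 → $3,899.28; payment $1,051.77; balance $2,847.51
Month 3: opening $2,847.51; interest $65.49 → $2,913.00; payment $1,051.77; balance $1,861.23
Month 4: opening $1,861.23; interest $42.81 → $1,904.04; payment $1,051.77; balance $852.27
Month 5: opening $852.27; interest $19.60 → $871.87; payment $871.87; balance $0.00

$871.87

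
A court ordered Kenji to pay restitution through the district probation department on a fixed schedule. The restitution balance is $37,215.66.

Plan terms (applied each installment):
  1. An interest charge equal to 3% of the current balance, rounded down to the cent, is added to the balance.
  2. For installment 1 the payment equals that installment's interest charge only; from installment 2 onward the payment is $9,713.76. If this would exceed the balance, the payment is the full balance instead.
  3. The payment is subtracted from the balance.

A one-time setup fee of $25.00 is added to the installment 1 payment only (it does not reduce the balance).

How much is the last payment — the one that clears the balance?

$1,285.21

Installment 1: $37,215.66 +$1,116.46 interest = $38,332.12; pay $1,116.46 (+ $25.00 fee) → $37,215.66
Installment 2: $37,215.66 +$1,116.46 interest = $38,332.12; pay $9,713.76 → $28,618.36
Installment 3: $28,618.36 +$858.55 interest = $29,476.91; pay $9,713.76 → $19,763.15
Installment 4: $19,763.15 +$592.89 interest = $20,356.04; pay $9,713.76 → $10,642.28
Installment 5: $10,642.28 +$319.26 interest = $10,961.54; pay $9,713.76 → $1,247.78
Installment 6: $1,247.78 +$37.43 interest = $1,285.21; pay $1,285.21 → $0.00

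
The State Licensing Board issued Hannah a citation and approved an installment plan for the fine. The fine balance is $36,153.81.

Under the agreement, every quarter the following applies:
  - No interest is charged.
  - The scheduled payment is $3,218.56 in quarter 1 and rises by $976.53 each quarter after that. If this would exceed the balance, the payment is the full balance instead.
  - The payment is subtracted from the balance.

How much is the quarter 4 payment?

Quarter 1: $36,153.81 − $3,218.56 → $32,935.25
Quarter 2: $32,935.25 − $4,195.09 → $28,740.16
Quarter 3: $28,740.16 − $5,171.62 → $23,568.54
Quarter 4: $23,568.54 − $6,148.15 → $17,420.39

$6,148.15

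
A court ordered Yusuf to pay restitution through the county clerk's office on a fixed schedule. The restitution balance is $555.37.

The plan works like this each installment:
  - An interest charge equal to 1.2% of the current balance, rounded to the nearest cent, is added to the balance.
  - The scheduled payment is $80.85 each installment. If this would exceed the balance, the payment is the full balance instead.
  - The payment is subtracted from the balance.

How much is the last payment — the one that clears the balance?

Installment 1: opening $555.37; interest $6.66 → $562.03; payment $80.85; balance $481.18
Installment 2: opening $481.18; interest $5.77 → $486.95; payment $80.85; balance $406.10
Installment 3: opening $406.10; interest $4.87 → $410.97; payment $80.85; balance $330.12
Installment 4: opening $330.12; interest $3.96 → $334.08; payment $80.85; balance $253.23
Installment 5: opening $253.23; interest $3.04 → $256.27; payment $80.85; balance $175.42
Installment 6: opening $175.42; interest $2.11 → $177.53; payment $80.85; balance $96.68
Installment 7: opening $96.68; interest $1.16 → $97.84; payment $80.85; balance $16.99
Installment 8: opening $16.99; interest $0.20 → $17.19; payment $17.19; balance $0.00

$17.19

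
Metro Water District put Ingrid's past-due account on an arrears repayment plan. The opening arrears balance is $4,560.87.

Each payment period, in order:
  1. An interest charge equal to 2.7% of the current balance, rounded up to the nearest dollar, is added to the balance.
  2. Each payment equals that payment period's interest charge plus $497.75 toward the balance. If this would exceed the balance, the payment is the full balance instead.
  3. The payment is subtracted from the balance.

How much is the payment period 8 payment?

$527.75

Payment period 1: opening $4,560.87; interest $124.00 → $4,684.87; payment $621.75; balance $4,063.12
Payment period 2: opening $4,063.12; interest $110.00 → $4,173.12; payment $607.75; balance $3,565.37
Payment period 3: opening $3,565.37; interest $97.00 → $3,662.37; payment $594.75; balance $3,067.62
Payment period 4: opening $3,067.62; interest $83.00 → $3,150.62; payment $580.75; balance $2,569.87
Payment period 5: opening $2,569.87; interest $70.00 → $2,639.87; payment $567.75; balance $2,072.12
Payment period 6: opening $2,072.12; interest $56.00 → $2,128.12; payment $553.75; balance $1,574.37
Payment period 7: opening $1,574.37; interest $43.00 → $1,617.37; payment $540.75; balance $1,076.62
Payment period 8: opening $1,076.62; interest $30.00 → $1,106.62; payment $527.75; balance $578.87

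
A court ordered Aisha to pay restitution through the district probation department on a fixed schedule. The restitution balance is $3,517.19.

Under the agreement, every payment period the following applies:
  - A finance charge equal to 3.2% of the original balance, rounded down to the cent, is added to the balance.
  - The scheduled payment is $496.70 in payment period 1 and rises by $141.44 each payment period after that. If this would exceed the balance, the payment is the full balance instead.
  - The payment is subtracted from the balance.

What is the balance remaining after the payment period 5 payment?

$182.04

Payment period 1: $3,517.19 +$112.55 interest = $3,629.74; pay $496.70 → $3,133.04
Payment period 2: $3,133.04 +$112.55 interest = $3,245.59; pay $638.14 → $2,607.45
Payment period 3: $2,607.45 +$112.55 interest = $2,720.00; pay $779.58 → $1,940.42
Payment period 4: $1,940.42 +$112.55 interest = $2,052.97; pay $921.02 → $1,131.95
Payment period 5: $1,131.95 +$112.55 interest = $1,244.50; pay $1,062.46 → $182.04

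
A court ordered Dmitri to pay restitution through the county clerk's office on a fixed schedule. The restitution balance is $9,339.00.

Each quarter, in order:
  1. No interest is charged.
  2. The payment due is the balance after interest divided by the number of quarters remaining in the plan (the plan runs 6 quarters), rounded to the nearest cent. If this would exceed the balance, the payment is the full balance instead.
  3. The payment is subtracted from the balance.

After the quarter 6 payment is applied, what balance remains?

$0.00

Quarter 1: $9,339.00 − $1,556.50 → $7,782.50
Quarter 2: $7,782.50 − $1,556.50 → $6,226.00
Quarter 3: $6,226.00 − $1,556.50 → $4,669.50
Quarter 4: $4,669.50 − $1,556.50 → $3,113.00
Quarter 5: $3,113.00 − $1,556.50 → $1,556.50
Quarter 6: $1,556.50 − $1,556.50 → $0.00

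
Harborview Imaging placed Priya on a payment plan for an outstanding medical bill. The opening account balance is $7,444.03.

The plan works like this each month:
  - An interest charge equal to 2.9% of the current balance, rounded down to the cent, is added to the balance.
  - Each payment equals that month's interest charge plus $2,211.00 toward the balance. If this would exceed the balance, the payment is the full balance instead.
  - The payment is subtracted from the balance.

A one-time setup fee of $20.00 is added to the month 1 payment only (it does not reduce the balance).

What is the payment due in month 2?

$2,362.75

Month 1: opening $7,444.03; interest $215.87 → $7,659.90; payment $2,426.87 (+ $20.00 fee); balance $5,233.03
Month 2: opening $5,233.03; interest $151.75 → $5,384.78; payment $2,362.75; balance $3,022.03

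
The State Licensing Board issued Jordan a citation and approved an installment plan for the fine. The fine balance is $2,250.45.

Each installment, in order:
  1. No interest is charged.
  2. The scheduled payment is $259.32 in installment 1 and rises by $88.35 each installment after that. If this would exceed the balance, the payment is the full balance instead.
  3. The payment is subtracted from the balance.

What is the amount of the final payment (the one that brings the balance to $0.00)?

Installment 1: $2,250.45 − $259.32 → $1,991.13
Installment 2: $1,991.13 − $347.67 → $1,643.46
Installment 3: $1,643.46 − $436.02 → $1,207.44
Installment 4: $1,207.44 − $524.37 → $683.07
Installment 5: $683.07 − $612.72 → $70.35
Installment 6: $70.35 − $70.35 → $0.00

$70.35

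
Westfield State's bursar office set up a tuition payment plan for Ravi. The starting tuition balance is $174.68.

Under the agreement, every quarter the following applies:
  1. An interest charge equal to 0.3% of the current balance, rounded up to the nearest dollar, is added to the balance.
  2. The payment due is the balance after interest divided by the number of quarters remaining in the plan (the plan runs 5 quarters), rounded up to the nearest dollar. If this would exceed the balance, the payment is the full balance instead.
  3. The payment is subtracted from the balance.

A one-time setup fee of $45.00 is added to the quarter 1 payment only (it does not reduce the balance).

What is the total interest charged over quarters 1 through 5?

$5.00

# | Opening | Interest | Payment | Fee | End bal
1 | $174.68 | $1.00 | $36.00 | $45.00 | $139.68
2 | $139.68 | $1.00 | $36.00 | — | $104.68
3 | $104.68 | $1.00 | $36.00 | — | $69.68
4 | $69.68 | $1.00 | $36.00 | — | $34.68
5 | $34.68 | $1.00 | $35.68 | — | $0.00
Total interest: $1.00 + $1.00 + $1.00 + $1.00 + $1.00 = $5.00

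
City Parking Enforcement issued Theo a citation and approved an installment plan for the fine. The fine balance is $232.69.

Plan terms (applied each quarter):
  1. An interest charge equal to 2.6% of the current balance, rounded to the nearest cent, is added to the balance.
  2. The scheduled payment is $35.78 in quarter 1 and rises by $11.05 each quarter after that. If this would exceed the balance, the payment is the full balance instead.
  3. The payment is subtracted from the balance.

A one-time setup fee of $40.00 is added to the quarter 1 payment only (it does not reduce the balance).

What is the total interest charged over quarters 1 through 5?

$19.41

Quarter 1: opening $232.69; interest $6.05 → $238.74; payment $35.78 (+ $40.00 fee); balance $202.96
Quarter 2: opening $202.96; interest $5.28 → $208.24; payment $46.83; balance $161.41
Quarter 3: opening $161.41; interest $4.20 → $165.61; payment $57.88; balance $107.73
Quarter 4: opening $107.73; interest $2.80 → $110.53; payment $68.93; balance $41.60
Quarter 5: opening $41.60; interest $1.08 → $42.68; payment $42.68; balance $0.00
Total interest: $6.05 + $5.28 + $4.20 + $2.80 + $1.08 = $19.41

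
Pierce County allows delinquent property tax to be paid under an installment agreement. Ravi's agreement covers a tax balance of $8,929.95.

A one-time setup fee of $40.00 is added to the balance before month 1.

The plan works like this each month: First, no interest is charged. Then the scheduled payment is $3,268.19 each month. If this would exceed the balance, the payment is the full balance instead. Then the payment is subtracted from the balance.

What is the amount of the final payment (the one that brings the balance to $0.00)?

$2,433.57

# | Opening | Payment | End bal
1 | $8,969.95 | $3,268.19 | $5,701.76
2 | $5,701.76 | $3,268.19 | $2,433.57
3 | $2,433.57 | $2,433.57 | $0.00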